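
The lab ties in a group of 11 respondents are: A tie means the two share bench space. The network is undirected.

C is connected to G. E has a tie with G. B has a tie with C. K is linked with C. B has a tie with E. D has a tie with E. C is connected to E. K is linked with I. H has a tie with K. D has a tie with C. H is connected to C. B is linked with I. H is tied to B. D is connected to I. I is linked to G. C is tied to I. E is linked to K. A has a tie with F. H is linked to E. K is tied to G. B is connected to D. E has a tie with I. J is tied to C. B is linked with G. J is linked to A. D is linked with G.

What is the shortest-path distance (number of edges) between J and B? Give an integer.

2

One shortest route is J – C – B, which uses 2 edges, and J and B are not directly tied, so nothing shorter exists. So d(J,B) = 2.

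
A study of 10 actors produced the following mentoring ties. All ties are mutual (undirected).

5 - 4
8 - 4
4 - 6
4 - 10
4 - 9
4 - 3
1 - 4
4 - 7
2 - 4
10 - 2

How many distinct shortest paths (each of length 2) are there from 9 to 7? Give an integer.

1

The shortest distance is 2, and the only length-2 path is 9–4–7. So there is exactly 1 shortest path.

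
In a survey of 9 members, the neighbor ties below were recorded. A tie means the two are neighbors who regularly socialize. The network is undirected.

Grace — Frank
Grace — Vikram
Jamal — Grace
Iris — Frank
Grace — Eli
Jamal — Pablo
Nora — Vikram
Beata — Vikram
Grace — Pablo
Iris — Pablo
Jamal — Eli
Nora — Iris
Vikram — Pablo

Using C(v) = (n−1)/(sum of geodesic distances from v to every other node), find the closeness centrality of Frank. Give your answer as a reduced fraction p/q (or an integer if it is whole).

Distances from Frank: Beata:3, Eli:2, Grace:1, Iris:1, Jamal:2, Nora:2, Pablo:2, Vikram:2. Sum = 15.
n = 9, so closeness = 8/15.

8/15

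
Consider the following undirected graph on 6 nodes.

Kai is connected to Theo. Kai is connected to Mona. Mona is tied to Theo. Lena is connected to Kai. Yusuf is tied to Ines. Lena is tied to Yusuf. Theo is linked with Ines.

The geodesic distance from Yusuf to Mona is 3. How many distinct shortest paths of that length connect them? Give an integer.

The shortest distance is 3. The length-3 paths are: Yusuf–Ines–Theo–Mona; Yusuf–Lena–Kai–Mona.
That gives 2 distinct shortest paths.

2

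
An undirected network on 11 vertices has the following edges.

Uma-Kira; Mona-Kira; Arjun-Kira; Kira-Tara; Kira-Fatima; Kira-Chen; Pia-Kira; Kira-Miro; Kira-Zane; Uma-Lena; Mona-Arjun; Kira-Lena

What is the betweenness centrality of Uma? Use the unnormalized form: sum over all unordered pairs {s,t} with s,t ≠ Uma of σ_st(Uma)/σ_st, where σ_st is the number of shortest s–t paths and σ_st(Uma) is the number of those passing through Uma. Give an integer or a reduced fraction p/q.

0

No shortest path between any pair of other nodes passes through Uma.
Summing the contributions gives betweenness(Uma) = 0.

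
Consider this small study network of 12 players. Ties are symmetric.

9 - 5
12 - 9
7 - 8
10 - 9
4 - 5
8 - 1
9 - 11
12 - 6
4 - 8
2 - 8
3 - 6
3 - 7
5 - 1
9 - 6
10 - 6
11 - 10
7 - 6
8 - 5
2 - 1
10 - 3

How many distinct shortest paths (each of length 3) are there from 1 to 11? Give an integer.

The shortest distance is 3, and the only length-3 path is 1–5–9–11. So there is exactly 1 shortest path.

1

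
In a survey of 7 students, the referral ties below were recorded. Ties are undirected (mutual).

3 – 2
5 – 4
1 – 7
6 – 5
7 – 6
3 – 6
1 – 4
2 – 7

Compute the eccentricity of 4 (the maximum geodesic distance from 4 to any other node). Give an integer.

3

Distances from 4: 1:1, 2:3, 3:3, 5:1, 6:2, 7:2.
The largest is 3 (to 2 and 3), so the eccentricity of 4 is 3.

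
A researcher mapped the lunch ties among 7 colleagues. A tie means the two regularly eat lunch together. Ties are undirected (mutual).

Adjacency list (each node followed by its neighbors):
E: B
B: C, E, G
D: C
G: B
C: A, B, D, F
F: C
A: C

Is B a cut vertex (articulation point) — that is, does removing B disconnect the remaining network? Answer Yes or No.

Removing B leaves {A, C, D, and F} with no path to {G}, so the network splits into 3 components. B is a cut vertex.

Yes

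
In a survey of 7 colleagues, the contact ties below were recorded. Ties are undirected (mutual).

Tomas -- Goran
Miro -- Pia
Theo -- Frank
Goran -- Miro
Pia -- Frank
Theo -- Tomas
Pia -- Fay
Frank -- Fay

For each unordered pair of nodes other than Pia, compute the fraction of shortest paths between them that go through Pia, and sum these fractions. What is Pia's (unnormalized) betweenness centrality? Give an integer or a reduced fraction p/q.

4

Pairs whose geodesics pass through Pia — Goran–Fay: 1; Goran–Frank: 1/2; Miro–Fay: 1; Miro–Frank: 1; Miro–Theo: 1/2.
All other pairs contribute 0.
Summing the contributions gives betweenness(Pia) = 4.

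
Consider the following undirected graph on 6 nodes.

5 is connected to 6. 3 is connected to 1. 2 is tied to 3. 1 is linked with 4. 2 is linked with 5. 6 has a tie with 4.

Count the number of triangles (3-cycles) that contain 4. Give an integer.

0

4's neighbors are 1 and 6, but none of them are tied to each other, so no triangle contains 4.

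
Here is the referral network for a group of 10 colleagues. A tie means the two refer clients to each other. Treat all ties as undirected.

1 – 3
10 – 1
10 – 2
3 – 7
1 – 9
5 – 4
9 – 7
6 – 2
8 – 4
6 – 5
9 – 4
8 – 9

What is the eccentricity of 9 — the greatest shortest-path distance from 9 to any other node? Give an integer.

3

Distances from 9: 1:1, 2:3, 3:2, 4:1, 5:2, 6:3, 7:1, 8:1, 10:2.
The largest is 3 (to 2 and 6), so the eccentricity of 9 is 3.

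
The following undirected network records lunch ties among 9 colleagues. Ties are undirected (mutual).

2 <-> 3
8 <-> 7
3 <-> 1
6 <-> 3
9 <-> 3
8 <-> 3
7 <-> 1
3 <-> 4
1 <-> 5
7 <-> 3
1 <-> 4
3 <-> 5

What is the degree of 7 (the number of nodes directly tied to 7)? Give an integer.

3

7 is directly tied to 1, 3, and 8. That is 3 neighbors, so the degree of 7 is 3.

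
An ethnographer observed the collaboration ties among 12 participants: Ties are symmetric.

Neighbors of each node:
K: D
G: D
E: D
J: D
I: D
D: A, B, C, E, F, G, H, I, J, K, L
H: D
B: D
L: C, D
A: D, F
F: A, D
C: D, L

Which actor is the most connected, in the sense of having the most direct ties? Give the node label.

Degrees — A:2, B:1, C:2, D:11, E:1, F:2, G:1, H:1, I:1, J:1, K:1, L:2.
The maximum is 11, attained only by D.

D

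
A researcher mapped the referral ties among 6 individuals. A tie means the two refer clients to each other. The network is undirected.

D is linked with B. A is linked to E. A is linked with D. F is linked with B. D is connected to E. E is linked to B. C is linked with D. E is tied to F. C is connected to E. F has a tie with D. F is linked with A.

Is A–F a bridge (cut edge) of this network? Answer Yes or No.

Even without that edge, A still reaches F via A – E – F, so the network stays connected. Not a bridge.

No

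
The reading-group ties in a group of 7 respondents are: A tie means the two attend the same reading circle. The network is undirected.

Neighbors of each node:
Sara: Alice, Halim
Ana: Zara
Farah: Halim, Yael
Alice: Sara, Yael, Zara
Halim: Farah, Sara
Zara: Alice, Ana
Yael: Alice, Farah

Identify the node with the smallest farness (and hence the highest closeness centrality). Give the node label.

Alice

Farness (sum of distances to all others) for each node — Alice:9, Ana:17, Farah:13, Halim:13, Sara:11, Yael:11, Zara:12.
The smallest farness is 9, for Alice, so Alice has the highest closeness.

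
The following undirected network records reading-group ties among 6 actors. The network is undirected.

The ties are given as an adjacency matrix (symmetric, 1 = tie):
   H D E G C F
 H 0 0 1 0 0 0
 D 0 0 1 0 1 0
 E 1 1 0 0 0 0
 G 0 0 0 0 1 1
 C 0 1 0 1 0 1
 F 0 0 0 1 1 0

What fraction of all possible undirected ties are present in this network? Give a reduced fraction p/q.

2/5

There are 6 edges and 6 nodes, so the maximum possible is C(6,2) = 15.
Density = 6/15 = 2/5.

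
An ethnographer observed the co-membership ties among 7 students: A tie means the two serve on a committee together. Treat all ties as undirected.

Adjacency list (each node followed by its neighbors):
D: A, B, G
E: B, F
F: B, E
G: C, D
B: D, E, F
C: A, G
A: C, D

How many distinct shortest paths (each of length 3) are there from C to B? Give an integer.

2

The shortest distance is 3. The length-3 paths are: C–A–D–B; C–G–D–B.
That gives 2 distinct shortest paths.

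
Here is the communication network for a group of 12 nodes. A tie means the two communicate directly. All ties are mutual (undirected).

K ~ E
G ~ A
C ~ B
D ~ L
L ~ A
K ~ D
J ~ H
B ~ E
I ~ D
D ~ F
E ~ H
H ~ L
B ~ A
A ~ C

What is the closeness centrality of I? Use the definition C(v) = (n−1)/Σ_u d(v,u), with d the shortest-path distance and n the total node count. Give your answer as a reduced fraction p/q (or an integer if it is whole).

11/32

Distances from I: A:3, B:4, C:4, D:1, E:3, F:2, G:4, H:3, J:4, K:2, L:2. Sum = 32.
n = 12, so closeness = 11/32.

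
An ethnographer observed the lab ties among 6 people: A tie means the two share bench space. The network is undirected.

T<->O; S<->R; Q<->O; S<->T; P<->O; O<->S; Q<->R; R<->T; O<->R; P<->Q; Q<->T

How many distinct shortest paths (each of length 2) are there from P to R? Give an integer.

2

The shortest distance is 2. The length-2 paths are: P–Q–R; P–O–R.
That gives 2 distinct shortest paths.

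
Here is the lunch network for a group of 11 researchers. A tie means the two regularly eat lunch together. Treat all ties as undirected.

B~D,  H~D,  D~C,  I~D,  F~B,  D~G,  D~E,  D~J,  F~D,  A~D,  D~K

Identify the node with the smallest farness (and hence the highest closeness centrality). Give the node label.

Farness (sum of distances to all others) for each node — A:19, B:18, C:19, D:10, E:19, F:18, G:19, H:19, I:19, J:19, K:19.
The smallest farness is 10, for D, so D has the highest closeness.

D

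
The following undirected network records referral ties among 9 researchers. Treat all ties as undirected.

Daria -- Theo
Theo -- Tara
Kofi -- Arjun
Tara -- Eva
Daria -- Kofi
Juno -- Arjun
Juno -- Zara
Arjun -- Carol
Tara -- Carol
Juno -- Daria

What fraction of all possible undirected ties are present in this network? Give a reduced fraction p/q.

There are 10 edges and 9 nodes, so the maximum possible is C(9,2) = 36.
Density = 10/36 = 5/18.

5/18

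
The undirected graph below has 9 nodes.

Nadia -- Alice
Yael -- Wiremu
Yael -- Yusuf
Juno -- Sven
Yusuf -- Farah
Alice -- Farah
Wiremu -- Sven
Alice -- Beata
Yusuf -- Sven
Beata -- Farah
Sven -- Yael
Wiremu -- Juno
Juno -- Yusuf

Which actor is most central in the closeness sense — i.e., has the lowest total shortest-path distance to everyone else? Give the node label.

Farness (sum of distances to all others) for each node — Alice:18, Beata:19, Farah:14, Juno:17, Nadia:25, Sven:16, Wiremu:21, Yael:17, Yusuf:13.
The smallest farness is 13, for Yusuf, so Yusuf has the highest closeness.

Yusuf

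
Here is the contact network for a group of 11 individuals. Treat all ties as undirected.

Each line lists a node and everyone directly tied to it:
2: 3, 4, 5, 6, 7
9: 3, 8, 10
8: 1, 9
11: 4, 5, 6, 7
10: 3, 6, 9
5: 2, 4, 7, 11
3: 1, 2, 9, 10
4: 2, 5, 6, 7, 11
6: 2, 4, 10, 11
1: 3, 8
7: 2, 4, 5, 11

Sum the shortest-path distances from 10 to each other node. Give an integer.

Distances from 10: 1:2, 2:2, 3:1, 4:2, 5:3, 6:1, 7:3, 8:2, 9:1, 11:2.
Sum = 2 + 2 + 1 + 2 + 3 + 1 + 3 + 2 + 1 + 2 = 19.

19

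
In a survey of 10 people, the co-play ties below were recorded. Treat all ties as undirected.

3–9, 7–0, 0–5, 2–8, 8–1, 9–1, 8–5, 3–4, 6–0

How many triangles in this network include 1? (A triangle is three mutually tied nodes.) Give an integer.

1's neighbors are 8 and 9, but none of them are tied to each other, so no triangle contains 1.

0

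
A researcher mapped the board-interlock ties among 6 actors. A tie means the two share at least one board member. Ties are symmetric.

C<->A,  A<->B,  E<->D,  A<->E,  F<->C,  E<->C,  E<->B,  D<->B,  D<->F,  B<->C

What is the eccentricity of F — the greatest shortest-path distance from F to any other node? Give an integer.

2

Distances from F: A:2, B:2, C:1, D:1, E:2.
The largest is 2 (to A, E, and B), so the eccentricity of F is 2.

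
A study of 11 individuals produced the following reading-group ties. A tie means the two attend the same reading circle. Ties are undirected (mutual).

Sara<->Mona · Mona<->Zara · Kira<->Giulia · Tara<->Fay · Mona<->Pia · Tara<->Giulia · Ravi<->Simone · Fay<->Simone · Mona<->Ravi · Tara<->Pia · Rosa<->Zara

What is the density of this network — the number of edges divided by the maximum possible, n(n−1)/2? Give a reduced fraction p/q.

There are 11 edges and 11 nodes, so the maximum possible is C(11,2) = 55.
Density = 11/55 = 1/5.

1/5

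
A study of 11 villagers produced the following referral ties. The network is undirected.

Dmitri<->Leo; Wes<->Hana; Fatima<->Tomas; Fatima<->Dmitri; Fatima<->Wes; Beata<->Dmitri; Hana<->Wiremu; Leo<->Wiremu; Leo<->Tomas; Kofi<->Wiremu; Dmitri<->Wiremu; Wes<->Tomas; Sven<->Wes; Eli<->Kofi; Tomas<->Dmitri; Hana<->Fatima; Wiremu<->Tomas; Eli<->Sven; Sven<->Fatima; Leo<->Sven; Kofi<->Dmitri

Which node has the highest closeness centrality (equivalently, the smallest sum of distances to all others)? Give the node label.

Dmitri

Farness (sum of distances to all others) for each node — Beata:23, Dmitri:14, Eli:21, Fatima:15, Hana:19, Kofi:18, Leo:16, Sven:17, Tomas:16, Wes:18, Wiremu:15.
The smallest farness is 14, for Dmitri, so Dmitri has the highest closeness.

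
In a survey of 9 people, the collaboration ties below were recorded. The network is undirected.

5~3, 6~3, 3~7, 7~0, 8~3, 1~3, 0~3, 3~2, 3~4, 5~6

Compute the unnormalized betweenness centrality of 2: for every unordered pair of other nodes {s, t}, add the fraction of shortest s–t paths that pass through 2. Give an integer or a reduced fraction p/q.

0

No shortest path between any pair of other nodes passes through 2.
Summing the contributions gives betweenness(2) = 0.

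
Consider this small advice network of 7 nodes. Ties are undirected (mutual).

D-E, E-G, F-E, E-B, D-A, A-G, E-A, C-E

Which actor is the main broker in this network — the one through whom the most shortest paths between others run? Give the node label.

Unnormalized betweenness of each node: A:1/2, B:0, C:0, D:0, E:25/2, F:0, G:0.
E has the largest value, 25/2, making it the main broker — the node through which the most shortest paths run.

E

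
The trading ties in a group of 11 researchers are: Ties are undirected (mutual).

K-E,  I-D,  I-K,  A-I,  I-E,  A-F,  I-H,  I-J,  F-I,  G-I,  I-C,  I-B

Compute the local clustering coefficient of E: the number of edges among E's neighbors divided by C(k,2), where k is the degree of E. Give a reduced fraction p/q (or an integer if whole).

E's neighbors: I and K (k = 2).
Possible neighbor pairs: C(2,2) = 1. Edges among them: I–K → e = 1.
Clustering(E) = 1/1.

1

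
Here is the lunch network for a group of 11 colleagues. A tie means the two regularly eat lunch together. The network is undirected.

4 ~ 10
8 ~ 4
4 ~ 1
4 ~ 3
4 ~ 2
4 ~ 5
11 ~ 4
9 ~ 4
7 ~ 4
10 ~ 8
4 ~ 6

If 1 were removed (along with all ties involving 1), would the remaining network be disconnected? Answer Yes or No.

No

Even without 1, every remaining node can still reach every other (the residual graph is connected), so 1 is not a cut vertex.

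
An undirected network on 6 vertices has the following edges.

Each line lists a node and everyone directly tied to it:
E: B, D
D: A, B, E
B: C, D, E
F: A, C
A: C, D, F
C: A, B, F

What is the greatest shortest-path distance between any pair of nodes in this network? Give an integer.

3

Eccentricity of each node (its greatest distance to any other): A:2, B:2, C:2, D:2, E:3, F:3.
The maximum eccentricity is 3, realized for instance by the pair E–F via E – B – C – F. So the diameter is 3.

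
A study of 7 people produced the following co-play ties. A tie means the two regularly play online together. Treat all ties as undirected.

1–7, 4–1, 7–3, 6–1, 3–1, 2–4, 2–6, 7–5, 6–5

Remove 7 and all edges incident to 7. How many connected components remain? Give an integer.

1

7's neighbors (1, 3, and 5) remain reachable from one another through other ties, so the rest of the network stays in one piece.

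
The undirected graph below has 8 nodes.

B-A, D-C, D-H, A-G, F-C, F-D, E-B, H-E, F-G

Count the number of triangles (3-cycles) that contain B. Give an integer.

0

B's neighbors are A and E, but none of them are tied to each other, so no triangle contains B.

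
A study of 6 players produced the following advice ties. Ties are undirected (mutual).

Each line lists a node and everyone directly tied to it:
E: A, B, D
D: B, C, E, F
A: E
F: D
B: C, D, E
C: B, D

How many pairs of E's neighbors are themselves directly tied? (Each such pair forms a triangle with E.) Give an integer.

E's neighbors: A, B, and D.
Neighbor pairs that are themselves tied: E–B–D. Each forms one triangle with E, for 1 in total.

1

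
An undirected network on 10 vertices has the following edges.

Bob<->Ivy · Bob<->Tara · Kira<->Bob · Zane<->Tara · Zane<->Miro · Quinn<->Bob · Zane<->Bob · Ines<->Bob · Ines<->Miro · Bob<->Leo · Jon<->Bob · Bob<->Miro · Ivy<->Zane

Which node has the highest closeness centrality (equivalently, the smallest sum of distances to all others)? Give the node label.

Farness (sum of distances to all others) for each node — Bob:9, Ines:16, Ivy:16, Jon:17, Kira:17, Leo:17, Miro:15, Quinn:17, Tara:16, Zane:14.
The smallest farness is 9, for Bob, so Bob has the highest closeness.

Bob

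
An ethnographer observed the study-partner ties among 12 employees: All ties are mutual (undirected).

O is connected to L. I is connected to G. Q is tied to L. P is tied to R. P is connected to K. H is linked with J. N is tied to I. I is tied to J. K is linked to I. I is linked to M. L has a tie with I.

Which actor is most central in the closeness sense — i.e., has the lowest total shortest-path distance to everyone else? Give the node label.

I

Farness (sum of distances to all others) for each node — G:27, H:35, I:17, J:25, K:23, L:23, M:27, N:27, O:33, P:31, Q:33, R:41.
The smallest farness is 17, for I, so I has the highest closeness.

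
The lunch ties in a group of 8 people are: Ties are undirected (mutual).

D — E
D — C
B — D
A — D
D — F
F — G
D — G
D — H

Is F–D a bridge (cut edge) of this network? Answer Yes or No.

Even without that edge, F still reaches D via F – G – D, so the network stays connected. Not a bridge.

No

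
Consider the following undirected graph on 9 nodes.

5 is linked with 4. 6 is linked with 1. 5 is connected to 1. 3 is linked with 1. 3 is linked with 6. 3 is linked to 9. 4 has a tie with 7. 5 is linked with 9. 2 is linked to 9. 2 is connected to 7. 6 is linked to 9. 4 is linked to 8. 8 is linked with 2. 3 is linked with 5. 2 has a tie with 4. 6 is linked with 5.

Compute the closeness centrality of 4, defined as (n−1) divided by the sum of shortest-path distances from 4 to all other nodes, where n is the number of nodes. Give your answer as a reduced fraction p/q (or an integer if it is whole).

2/3

Distances from 4: 1:2, 2:1, 3:2, 5:1, 6:2, 7:1, 8:1, 9:2. Sum = 12.
n = 9, so closeness = 8/12 = 2/3.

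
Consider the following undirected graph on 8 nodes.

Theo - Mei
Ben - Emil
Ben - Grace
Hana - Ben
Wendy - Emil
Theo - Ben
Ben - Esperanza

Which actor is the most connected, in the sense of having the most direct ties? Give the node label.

Degrees — Ben:5, Emil:2, Esperanza:1, Grace:1, Hana:1, Mei:1, Theo:2, Wendy:1.
The maximum is 5, attained only by Ben.

Ben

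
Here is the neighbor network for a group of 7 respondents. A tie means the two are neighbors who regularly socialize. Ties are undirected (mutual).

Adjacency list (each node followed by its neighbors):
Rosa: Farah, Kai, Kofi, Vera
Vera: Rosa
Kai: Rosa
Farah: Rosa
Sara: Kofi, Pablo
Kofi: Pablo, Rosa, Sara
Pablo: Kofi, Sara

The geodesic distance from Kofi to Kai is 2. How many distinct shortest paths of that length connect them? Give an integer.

1

The shortest distance is 2, and the only length-2 path is Kofi–Rosa–Kai. So there is exactly 1 shortest path.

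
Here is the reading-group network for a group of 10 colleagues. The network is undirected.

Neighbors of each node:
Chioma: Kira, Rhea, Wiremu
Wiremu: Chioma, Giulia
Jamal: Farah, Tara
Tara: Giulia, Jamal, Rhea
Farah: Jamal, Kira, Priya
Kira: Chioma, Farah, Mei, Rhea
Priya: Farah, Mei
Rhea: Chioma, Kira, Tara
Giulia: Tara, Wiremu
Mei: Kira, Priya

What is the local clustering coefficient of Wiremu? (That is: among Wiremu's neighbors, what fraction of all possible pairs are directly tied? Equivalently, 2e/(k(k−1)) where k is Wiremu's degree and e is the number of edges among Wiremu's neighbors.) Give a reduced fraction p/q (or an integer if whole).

0

Wiremu's neighbors: Chioma and Giulia (k = 2).
Possible neighbor pairs: C(2,2) = 1. Edges among them: none → e = 0.
Clustering(Wiremu) = 0/1.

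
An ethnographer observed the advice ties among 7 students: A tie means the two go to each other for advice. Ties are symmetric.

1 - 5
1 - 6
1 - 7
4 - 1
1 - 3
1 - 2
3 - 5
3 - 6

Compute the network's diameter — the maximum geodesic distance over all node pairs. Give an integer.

2

Eccentricity of each node (its greatest distance to any other): 1:1, 2:2, 3:2, 4:2, 5:2, 6:2, 7:2.
The maximum eccentricity is 2, realized for instance by the pair 4–5 via 4 – 1 – 5. So the diameter is 2.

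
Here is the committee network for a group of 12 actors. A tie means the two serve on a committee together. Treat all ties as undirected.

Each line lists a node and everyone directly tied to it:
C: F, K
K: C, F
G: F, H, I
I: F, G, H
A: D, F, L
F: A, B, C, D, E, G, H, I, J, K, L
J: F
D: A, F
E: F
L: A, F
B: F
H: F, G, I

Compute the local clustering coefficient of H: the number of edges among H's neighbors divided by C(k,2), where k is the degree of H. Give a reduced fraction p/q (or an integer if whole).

1

H's neighbors: F, G, and I (k = 3).
Possible neighbor pairs: C(3,2) = 3. Edges among them: F–G, F–I, G–I → e = 3.
Clustering(H) = 3/3 = 1.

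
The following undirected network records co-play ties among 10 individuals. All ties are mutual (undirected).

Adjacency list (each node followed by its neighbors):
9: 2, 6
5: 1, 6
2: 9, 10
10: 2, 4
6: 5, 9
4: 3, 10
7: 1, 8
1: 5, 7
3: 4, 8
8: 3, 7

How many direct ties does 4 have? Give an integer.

2

4 is directly tied to 3 and 10. That is 2 neighbors, so the degree of 4 is 2.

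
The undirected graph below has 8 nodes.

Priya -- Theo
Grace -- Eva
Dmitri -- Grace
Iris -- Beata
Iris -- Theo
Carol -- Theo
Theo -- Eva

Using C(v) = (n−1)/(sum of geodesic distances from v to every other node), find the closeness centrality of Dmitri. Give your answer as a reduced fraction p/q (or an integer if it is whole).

Distances from Dmitri: Beata:5, Carol:4, Eva:2, Grace:1, Iris:4, Priya:4, Theo:3. Sum = 23.
n = 8, so closeness = 7/23.

7/23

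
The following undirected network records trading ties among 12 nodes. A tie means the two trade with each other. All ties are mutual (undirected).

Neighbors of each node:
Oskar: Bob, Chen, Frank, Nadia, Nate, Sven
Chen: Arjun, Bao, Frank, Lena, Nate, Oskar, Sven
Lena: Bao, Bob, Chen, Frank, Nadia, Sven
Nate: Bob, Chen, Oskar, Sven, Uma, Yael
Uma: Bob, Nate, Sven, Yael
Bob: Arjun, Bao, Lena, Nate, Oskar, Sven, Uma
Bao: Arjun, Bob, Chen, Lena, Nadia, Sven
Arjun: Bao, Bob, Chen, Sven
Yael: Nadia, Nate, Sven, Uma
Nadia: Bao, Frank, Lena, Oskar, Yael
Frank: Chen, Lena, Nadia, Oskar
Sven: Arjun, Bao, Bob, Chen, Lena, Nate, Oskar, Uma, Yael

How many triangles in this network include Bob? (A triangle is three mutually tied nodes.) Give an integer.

Bob's neighbors: Arjun, Bao, Lena, Nate, Oskar, Sven, and Uma.
Neighbor pairs that are themselves tied: Bob–Arjun–Bao; Bob–Arjun–Sven; Bob–Bao–Lena; Bob–Bao–Sven; Bob–Lena–Sven; Bob–Nate–Oskar; Bob–Nate–Sven; Bob–Nate–Uma; Bob–Oskar–Sven; Bob–Sven–Uma. Each forms one triangle with Bob, for 10 in total.

10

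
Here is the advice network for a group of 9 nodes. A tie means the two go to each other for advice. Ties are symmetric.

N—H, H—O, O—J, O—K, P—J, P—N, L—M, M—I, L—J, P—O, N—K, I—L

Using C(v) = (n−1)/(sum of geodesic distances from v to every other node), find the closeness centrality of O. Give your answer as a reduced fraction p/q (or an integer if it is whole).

4/7

Distances from O: H:1, I:3, J:1, K:1, L:2, M:3, N:2, P:1. Sum = 14.
n = 9, so closeness = 8/14 = 4/7.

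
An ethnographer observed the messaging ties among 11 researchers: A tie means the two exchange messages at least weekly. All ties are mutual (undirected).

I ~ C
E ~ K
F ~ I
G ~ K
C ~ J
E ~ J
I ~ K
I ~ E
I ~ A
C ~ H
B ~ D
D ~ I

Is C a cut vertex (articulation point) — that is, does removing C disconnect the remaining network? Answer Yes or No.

Removing C leaves {A, B, D, E, F, G, I, J, and K} with no path to {H}, so the network splits into 2 components. C is a cut vertex.

Yes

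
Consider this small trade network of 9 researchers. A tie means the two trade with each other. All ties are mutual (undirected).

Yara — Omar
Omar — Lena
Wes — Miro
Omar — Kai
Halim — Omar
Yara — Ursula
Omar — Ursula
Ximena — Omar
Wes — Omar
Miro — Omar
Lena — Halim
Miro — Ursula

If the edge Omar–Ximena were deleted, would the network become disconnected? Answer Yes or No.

Without the Omar–Ximena edge there is no alternate route between Omar and Ximena, so the network disconnects. It is a bridge.

Yes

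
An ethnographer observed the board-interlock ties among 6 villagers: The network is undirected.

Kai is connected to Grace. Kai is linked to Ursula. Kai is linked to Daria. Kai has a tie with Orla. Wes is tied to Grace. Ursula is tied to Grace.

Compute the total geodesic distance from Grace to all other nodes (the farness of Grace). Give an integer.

7

Distances from Grace: Daria:2, Kai:1, Orla:2, Ursula:1, Wes:1.
Sum = 2 + 1 + 2 + 1 + 1 = 7.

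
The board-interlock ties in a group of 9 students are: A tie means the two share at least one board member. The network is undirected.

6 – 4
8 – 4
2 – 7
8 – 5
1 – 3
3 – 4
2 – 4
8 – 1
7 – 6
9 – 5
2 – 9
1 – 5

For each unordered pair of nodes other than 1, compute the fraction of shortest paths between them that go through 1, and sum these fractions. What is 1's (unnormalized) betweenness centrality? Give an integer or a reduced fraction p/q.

Pairs whose geodesics pass through 1 — 3–8: 1/2; 3–5: 1; 3–9: 1/2.
All other pairs contribute 0.
Summing the contributions gives betweenness(1) = 2.

2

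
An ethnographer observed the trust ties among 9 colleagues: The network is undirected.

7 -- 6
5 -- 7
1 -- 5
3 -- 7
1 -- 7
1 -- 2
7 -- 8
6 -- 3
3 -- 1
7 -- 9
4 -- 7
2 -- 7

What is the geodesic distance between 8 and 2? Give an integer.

One shortest route is 8 – 7 – 2, which uses 2 edges, and 8 and 2 are not directly tied, so nothing shorter exists. So d(8,2) = 2.

2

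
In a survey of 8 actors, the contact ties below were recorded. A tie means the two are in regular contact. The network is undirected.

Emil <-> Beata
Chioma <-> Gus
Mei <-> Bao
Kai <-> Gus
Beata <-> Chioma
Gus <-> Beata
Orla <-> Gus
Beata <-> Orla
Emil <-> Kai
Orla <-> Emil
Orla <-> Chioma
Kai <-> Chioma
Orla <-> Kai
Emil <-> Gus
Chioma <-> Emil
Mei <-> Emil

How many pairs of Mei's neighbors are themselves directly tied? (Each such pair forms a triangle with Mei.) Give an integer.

0

Mei's neighbors are Bao and Emil, but none of them are tied to each other, so no triangle contains Mei.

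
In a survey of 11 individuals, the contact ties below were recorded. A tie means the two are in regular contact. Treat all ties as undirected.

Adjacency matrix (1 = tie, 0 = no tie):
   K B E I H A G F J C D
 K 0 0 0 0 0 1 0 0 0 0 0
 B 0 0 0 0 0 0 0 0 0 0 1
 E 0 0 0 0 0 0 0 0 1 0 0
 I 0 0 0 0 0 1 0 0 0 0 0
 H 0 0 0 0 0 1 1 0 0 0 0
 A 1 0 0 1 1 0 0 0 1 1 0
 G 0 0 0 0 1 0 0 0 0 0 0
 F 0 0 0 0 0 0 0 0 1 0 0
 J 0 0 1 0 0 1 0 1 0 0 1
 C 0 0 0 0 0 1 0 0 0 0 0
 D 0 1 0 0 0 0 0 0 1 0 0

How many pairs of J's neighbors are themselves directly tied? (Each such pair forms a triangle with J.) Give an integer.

0

J's neighbors are A, D, E, and F, but none of them are tied to each other, so no triangle contains J.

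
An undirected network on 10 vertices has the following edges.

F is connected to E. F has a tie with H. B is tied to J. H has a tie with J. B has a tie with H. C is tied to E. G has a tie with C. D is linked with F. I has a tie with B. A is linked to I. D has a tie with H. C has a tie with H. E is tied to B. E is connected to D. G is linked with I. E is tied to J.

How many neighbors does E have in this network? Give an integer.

E is directly tied to B, C, D, F, and J. That is 5 neighbors, so the degree of E is 5.

5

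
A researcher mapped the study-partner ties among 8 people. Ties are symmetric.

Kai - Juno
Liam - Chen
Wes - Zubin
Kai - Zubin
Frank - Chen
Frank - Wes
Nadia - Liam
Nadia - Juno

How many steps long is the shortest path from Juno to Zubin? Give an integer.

One shortest route is Juno – Kai – Zubin, which uses 2 edges, and Juno and Zubin are not directly tied, so nothing shorter exists. So d(Juno,Zubin) = 2.

2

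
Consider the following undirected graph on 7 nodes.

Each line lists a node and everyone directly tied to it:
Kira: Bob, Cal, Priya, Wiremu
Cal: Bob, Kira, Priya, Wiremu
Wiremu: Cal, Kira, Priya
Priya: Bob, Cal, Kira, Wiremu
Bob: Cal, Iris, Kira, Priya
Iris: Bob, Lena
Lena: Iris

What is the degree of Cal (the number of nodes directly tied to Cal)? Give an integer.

Cal is directly tied to Bob, Kira, Priya, and Wiremu. That is 4 neighbors, so the degree of Cal is 4.

4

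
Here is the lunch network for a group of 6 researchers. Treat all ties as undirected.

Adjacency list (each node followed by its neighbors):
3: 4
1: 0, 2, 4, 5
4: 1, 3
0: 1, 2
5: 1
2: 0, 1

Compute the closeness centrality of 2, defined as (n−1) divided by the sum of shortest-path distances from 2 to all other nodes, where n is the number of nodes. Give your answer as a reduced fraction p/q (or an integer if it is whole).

5/9

Distances from 2: 0:1, 1:1, 3:3, 4:2, 5:2. Sum = 9.
n = 6, so closeness = 5/9.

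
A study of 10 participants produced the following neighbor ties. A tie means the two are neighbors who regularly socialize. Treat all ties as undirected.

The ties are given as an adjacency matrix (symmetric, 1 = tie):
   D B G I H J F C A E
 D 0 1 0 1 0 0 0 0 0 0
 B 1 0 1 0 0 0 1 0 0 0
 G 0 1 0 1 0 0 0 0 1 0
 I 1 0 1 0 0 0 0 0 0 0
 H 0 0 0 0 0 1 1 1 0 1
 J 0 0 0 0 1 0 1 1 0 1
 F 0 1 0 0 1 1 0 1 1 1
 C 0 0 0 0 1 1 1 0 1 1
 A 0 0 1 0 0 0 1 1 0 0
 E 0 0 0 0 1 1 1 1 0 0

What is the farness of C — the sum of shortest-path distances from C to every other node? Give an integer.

15

Distances from C: A:1, B:2, D:3, E:1, F:1, G:2, H:1, I:3, J:1.
Sum = 1 + 2 + 3 + 1 + 1 + 2 + 1 + 3 + 1 = 15.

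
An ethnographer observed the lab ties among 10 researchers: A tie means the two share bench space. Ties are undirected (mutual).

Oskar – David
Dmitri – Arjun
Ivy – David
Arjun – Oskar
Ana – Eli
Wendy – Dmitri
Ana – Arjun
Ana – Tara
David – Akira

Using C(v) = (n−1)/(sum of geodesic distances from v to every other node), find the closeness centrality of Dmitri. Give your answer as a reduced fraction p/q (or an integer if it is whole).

Distances from Dmitri: Akira:4, Ana:2, Arjun:1, David:3, Eli:3, Ivy:4, Oskar:2, Tara:3, Wendy:1. Sum = 23.
n = 10, so closeness = 9/23.

9/23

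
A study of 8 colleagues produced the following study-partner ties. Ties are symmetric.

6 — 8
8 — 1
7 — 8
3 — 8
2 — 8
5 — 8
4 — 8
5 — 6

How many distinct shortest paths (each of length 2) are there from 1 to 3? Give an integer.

The shortest distance is 2, and the only length-2 path is 1–8–3. So there is exactly 1 shortest path.

1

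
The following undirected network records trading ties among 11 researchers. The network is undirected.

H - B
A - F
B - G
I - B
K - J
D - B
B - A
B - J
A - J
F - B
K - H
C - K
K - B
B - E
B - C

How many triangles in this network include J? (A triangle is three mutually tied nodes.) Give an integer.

2

J's neighbors: A, B, and K.
Neighbor pairs that are themselves tied: J–A–B; J–B–K. Each forms one triangle with J, for 2 in total.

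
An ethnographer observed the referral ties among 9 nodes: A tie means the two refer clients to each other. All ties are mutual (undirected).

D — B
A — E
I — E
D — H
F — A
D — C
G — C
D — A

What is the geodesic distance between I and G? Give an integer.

One shortest route is I – E – A – D – C – G, which uses 5 edges, and at distance 4 from I we only reach {B, C, H}, which does not include G. So d(I,G) = 5.

5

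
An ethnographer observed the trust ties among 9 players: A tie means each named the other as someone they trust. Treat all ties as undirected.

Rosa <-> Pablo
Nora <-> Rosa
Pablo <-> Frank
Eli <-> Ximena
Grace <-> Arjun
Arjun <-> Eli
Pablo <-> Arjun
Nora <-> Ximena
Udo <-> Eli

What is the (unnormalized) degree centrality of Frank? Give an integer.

1

Frank is directly tied to Pablo. That is 1 neighbor, so the degree of Frank is 1.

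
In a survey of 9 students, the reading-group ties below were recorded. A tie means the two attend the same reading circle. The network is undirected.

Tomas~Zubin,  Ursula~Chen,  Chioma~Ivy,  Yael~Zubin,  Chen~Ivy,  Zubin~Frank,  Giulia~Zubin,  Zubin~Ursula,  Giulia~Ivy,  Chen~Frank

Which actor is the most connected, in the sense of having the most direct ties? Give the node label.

Degrees — Chen:3, Chioma:1, Frank:2, Giulia:2, Ivy:3, Tomas:1, Ursula:2, Yael:1, Zubin:5.
The maximum is 5, attained only by Zubin.

Zubin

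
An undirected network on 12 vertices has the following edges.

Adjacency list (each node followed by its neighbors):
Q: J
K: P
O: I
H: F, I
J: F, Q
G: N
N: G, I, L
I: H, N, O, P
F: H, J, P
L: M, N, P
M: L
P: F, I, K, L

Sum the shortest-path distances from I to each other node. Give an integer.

Distances from I: F:2, G:2, H:1, J:3, K:2, L:2, M:3, N:1, O:1, P:1, Q:4.
Sum = 2 + 2 + 1 + 3 + 2 + 2 + 3 + 1 + 1 + 1 + 4 = 22.

22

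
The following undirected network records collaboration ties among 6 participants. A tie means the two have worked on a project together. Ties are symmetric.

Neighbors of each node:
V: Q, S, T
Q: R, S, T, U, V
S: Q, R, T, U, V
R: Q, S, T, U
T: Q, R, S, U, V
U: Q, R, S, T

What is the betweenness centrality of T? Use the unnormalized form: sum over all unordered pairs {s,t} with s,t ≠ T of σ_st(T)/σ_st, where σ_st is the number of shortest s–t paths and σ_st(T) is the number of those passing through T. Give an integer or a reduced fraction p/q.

Pairs whose geodesics pass through T — R–V: 1/3; U–V: 1/3.
All other pairs contribute 0.
Summing the contributions gives betweenness(T) = 2/3.

2/3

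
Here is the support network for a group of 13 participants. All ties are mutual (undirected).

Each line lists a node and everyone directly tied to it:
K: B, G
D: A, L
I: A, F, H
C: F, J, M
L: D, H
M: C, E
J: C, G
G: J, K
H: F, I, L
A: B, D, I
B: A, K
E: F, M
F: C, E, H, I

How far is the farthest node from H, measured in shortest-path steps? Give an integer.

Distances from H: A:2, B:3, C:2, D:2, E:2, F:1, G:4, I:1, J:3, K:4, L:1, M:3.
The largest is 4 (to K and G), so the eccentricity of H is 4.

4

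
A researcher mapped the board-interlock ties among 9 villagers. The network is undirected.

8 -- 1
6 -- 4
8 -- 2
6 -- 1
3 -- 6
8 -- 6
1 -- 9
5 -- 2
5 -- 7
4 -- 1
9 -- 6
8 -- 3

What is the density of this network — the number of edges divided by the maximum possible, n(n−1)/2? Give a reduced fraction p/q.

There are 12 edges and 9 nodes, so the maximum possible is C(9,2) = 36.
Density = 12/36 = 1/3.

1/3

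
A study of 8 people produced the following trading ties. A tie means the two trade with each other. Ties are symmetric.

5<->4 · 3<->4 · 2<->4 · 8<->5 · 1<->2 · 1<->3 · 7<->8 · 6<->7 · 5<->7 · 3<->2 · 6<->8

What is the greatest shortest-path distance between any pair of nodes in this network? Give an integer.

Eccentricity of each node (its greatest distance to any other): 1:5, 2:4, 3:4, 4:3, 5:3, 6:5, 7:4, 8:4.
The maximum eccentricity is 5, realized for instance by the pair 1–6 via 1 – 2 – 4 – 5 – 8 – 6. So the diameter is 5.

5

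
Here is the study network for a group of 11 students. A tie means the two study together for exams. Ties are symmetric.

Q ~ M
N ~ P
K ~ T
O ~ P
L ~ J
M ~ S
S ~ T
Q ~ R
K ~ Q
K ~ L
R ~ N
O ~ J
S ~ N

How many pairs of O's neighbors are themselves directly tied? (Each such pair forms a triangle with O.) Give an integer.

O's neighbors are J and P, but none of them are tied to each other, so no triangle contains O.

0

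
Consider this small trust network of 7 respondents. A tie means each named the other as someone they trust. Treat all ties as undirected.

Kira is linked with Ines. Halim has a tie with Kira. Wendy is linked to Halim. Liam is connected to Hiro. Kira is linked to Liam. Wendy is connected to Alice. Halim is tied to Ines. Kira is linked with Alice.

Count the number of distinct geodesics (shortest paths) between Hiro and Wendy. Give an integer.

The shortest distance is 4. The length-4 paths are: Hiro–Liam–Kira–Alice–Wendy; Hiro–Liam–Kira–Halim–Wendy.
That gives 2 distinct shortest paths.

2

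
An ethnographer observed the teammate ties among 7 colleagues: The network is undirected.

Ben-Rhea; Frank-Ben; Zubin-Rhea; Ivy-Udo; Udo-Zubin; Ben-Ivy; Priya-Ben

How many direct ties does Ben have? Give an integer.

Ben is directly tied to Frank, Ivy, Priya, and Rhea. That is 4 neighbors, so the degree of Ben is 4.

4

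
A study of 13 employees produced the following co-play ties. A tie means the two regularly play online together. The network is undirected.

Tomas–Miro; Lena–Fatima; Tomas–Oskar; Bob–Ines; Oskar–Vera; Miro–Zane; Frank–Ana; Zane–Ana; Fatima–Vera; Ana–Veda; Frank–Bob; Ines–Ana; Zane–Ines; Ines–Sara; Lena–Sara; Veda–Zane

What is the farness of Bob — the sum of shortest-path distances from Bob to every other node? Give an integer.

35

Distances from Bob: Ana:2, Fatima:4, Frank:1, Ines:1, Lena:3, Miro:3, Oskar:5, Sara:2, Tomas:4, Veda:3, Vera:5, Zane:2.
Sum = 2 + 4 + 1 + 1 + 3 + 3 + 5 + 2 + 4 + 3 + 5 + 2 = 35.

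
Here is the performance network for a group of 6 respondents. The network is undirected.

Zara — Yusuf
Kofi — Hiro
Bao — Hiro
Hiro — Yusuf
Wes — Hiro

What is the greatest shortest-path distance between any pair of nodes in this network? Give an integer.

3

Eccentricity of each node (its greatest distance to any other): Bao:3, Hiro:2, Kofi:3, Wes:3, Yusuf:2, Zara:3.
The maximum eccentricity is 3, realized for instance by the pair Zara–Kofi via Zara – Yusuf – Hiro – Kofi. So the diameter is 3.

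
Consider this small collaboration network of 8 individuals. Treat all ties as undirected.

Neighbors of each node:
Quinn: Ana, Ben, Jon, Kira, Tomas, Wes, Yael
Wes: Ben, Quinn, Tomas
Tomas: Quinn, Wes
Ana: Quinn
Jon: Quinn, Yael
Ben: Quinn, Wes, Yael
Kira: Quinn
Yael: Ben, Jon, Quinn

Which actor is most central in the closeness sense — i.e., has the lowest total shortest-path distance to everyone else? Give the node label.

Quinn

Farness (sum of distances to all others) for each node — Ana:13, Ben:11, Jon:12, Kira:13, Quinn:7, Tomas:12, Wes:11, Yael:11.
The smallest farness is 7, for Quinn, so Quinn has the highest closeness.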